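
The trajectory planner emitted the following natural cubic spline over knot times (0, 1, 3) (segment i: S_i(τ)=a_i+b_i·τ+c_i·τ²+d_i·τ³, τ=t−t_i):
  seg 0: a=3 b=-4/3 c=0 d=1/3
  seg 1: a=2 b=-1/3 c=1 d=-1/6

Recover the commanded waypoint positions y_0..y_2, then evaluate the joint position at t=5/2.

y_0=3 y_1=2 y_2=4
S(5/2) = 51/16

y_0 = S_0(0) = a_0 = 3
y_1 = S_1(0) = a_1 = 2
y_2 = S_1(2) = 4
t_q=5/2 is in segment 1 (τ=3/2); S_1(τ)=51/16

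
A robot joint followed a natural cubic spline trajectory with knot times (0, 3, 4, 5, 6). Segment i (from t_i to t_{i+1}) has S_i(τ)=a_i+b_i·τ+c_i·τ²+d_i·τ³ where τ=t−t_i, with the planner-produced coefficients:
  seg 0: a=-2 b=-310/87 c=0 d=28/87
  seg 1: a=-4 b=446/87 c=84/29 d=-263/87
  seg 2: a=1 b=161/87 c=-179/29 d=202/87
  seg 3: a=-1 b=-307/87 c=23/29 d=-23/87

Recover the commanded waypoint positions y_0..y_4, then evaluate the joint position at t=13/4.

y_0=-2 y_1=-4 y_2=1 y_3=-1 y_4=-4
S(13/4) = -4797/1856

y_0 = S_0(0) = a_0 = -2
y_1 = S_1(0) = a_1 = -4
y_2 = S_2(0) = a_2 = 1
y_3 = S_3(0) = a_3 = -1
y_4 = S_3(1) = -4
t_q=13/4 is in segment 1 (τ=1/4); S_1(τ)=-4797/1856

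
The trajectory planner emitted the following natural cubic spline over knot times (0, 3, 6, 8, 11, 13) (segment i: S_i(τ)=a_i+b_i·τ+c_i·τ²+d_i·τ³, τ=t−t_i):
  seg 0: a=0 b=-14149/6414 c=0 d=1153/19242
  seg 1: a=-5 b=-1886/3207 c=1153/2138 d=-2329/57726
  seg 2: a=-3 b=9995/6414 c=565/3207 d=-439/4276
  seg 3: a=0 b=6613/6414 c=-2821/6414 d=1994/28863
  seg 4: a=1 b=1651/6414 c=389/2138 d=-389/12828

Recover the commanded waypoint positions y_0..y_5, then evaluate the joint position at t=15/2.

y_0 = S_0(0) = a_0 = 0
y_1 = S_1(0) = a_1 = -5
y_2 = S_2(0) = a_2 = -3
y_3 = S_3(0) = a_3 = 0
y_4 = S_4(0) = a_4 = 1
y_5 = S_4(2) = 2
t_q=15/2 is in segment 2 (τ=3/2); S_2(τ)=-20957/34208

y_0=0 y_1=-5 y_2=-3 y_3=0 y_4=1 y_5=2
S(15/2) = -20957/34208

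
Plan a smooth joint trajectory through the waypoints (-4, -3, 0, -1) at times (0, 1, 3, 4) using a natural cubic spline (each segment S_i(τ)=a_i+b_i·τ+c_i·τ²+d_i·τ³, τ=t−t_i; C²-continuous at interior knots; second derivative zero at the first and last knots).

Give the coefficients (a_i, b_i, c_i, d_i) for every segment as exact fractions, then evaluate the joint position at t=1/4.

  seg 0: a=-4 b=3/4 c=0 d=1/4
  seg 1: a=-3 b=3/2 c=3/4 d=-3/8
  seg 2: a=0 b=0 c=-3/2 d=1/2
S(1/4) = -975/256

Δ: Δ0=1, Δ1=3/2, Δ2=-1
row 1: diag=6, rhs=3; c'=1/3, d'=1/2
row 2: denom=6−2·1/3=16/3; d'=(-15−2·1/2)/(16/3)=-3
back: M2=-3
back: M1=1/2−1/3·-3=3/2
M: M0=0, M1=3/2, M2=-3, M3=0
seg 0: a=-4, c=M0/2=0, d=(M1−M0)/(6·1)=1/4, b=Δ0−h0·(2M0+M1)/6=3/4
seg 1: a=-3, c=M1/2=3/4, d=(M2−M1)/(6·2)=-3/8, b=Δ1−h1·(2M1+M2)/6=3/2
seg 2: a=0, c=M2/2=-3/2, d=(M3−M2)/(6·1)=1/2, b=Δ2−h2·(2M2+M3)/6=0
t_q=1/4 → seg 0, τ=1/4; S=-4+3/4·τ+0·τ²+1/4·τ³=-975/256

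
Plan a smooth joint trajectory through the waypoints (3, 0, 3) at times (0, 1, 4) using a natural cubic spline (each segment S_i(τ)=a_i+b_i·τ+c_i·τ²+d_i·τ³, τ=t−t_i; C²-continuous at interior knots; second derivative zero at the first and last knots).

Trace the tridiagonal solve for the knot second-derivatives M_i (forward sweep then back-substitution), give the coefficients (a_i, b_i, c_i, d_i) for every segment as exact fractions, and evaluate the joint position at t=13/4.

  seg 0: a=3 b=-7/2 c=0 d=1/2
  seg 1: a=0 b=-2 c=3/2 d=-1/6
S(13/4) = 153/128

Δ: Δ0=-3, Δ1=1
row 1: diag=8, rhs=24; c'=3/8, d'=3
back: M1=3
M: M0=0, M1=3, M2=0
seg 0: a=3, c=M0/2=0, d=(M1−M0)/(6·1)=1/2, b=Δ0−h0·(2M0+M1)/6=-7/2
seg 1: a=0, c=M1/2=3/2, d=(M2−M1)/(6·3)=-1/6, b=Δ1−h1·(2M1+M2)/6=-2
t_q=13/4 → seg 1, τ=9/4; S=0+-2·τ+3/2·τ²+-1/6·τ³=153/128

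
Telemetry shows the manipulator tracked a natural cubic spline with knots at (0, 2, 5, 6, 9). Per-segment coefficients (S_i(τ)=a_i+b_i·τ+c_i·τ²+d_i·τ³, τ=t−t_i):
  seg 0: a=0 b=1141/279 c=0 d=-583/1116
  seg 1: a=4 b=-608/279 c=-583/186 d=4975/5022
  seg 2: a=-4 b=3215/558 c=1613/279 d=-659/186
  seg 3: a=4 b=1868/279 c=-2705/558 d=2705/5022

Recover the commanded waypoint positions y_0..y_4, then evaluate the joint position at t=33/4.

y_0 = S_0(0) = a_0 = 0
y_1 = S_1(0) = a_1 = 4
y_2 = S_2(0) = a_2 = -4
y_3 = S_3(0) = a_3 = 4
y_4 = S_3(3) = -5
t_q=33/4 is in segment 3 (τ=9/4); S_3(τ)=2613/3968

y_0=0 y_1=4 y_2=-4 y_3=4 y_4=-5
S(33/4) = 2613/3968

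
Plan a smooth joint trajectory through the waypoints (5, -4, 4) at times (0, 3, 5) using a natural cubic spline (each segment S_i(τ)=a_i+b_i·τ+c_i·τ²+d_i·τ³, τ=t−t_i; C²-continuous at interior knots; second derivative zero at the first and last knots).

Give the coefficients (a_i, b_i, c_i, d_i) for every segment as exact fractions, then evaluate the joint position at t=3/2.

Δ: Δ0=-3, Δ1=4
row 1: diag=10, rhs=42; c'=1/5, d'=21/5
back: M1=21/5
M: M0=0, M1=21/5, M2=0
seg 0: a=5, c=M0/2=0, d=(M1−M0)/(6·3)=7/30, b=Δ0−h0·(2M0+M1)/6=-51/10
seg 1: a=-4, c=M1/2=21/10, d=(M2−M1)/(6·2)=-7/20, b=Δ1−h1·(2M1+M2)/6=6/5
t_q=3/2 → seg 0, τ=3/2; S=5+-51/10·τ+0·τ²+7/30·τ³=-149/80

  seg 0: a=5 b=-51/10 c=0 d=7/30
  seg 1: a=-4 b=6/5 c=21/10 d=-7/20
S(3/2) = -149/80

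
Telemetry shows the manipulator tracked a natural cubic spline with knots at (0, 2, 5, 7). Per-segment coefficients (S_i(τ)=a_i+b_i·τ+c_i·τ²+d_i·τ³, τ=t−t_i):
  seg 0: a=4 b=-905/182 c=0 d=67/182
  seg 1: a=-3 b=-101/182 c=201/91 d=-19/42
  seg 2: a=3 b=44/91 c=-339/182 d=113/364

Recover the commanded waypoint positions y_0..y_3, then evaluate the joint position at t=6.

y_0=4 y_1=-3 y_2=3 y_3=-1
S(6) = 703/364

y_0 = S_0(0) = a_0 = 4
y_1 = S_1(0) = a_1 = -3
y_2 = S_2(0) = a_2 = 3
y_3 = S_2(2) = -1
t_q=6 is in segment 2 (τ=1); S_2(τ)=703/364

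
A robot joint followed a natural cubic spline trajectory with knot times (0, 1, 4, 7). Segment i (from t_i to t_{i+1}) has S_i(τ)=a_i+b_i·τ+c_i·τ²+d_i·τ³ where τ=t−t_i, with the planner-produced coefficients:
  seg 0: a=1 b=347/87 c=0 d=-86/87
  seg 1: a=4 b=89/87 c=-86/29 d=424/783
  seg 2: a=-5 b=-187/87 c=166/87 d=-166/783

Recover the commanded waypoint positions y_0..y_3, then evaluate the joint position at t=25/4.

y_0 = S_0(0) = a_0 = 1
y_1 = S_1(0) = a_1 = 4
y_2 = S_2(0) = a_2 = -5
y_3 = S_2(3) = 0
t_q=25/4 is in segment 2 (τ=9/4); S_2(τ)=-2405/928

y_0=1 y_1=4 y_2=-5 y_3=0
S(25/4) = -2405/928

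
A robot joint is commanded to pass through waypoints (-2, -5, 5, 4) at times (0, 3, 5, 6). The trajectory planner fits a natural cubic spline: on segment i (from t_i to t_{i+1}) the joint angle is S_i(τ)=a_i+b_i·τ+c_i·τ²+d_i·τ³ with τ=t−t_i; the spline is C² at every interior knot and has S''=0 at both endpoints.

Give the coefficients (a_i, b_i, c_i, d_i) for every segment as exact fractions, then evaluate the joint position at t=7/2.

  seg 0: a=-2 b=-25/7 c=0 d=2/7
  seg 1: a=-5 b=29/7 c=18/7 d=-15/14
  seg 2: a=5 b=11/7 c=-27/7 d=9/7
S(7/2) = -271/112

Δ: Δ0=-1, Δ1=5, Δ2=-1
row 1: diag=10, rhs=36; c'=1/5, d'=18/5
row 2: denom=6−2·1/5=28/5; d'=(-36−2·18/5)/(28/5)=-54/7
back: M2=-54/7
back: M1=18/5−1/5·-54/7=36/7
M: M0=0, M1=36/7, M2=-54/7, M3=0
seg 0: a=-2, c=M0/2=0, d=(M1−M0)/(6·3)=2/7, b=Δ0−h0·(2M0+M1)/6=-25/7
seg 1: a=-5, c=M1/2=18/7, d=(M2−M1)/(6·2)=-15/14, b=Δ1−h1·(2M1+M2)/6=29/7
seg 2: a=5, c=M2/2=-27/7, d=(M3−M2)/(6·1)=9/7, b=Δ2−h2·(2M2+M3)/6=11/7
t_q=7/2 → seg 1, τ=1/2; S=-5+29/7·τ+18/7·τ²+-15/14·τ³=-271/112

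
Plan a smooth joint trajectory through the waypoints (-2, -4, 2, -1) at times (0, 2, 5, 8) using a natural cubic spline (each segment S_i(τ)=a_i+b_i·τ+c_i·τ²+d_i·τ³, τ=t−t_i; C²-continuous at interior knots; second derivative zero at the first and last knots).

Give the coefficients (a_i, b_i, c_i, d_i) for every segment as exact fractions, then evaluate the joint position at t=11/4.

  seg 0: a=-2 b=-67/37 c=0 d=15/74
  seg 1: a=-4 b=23/37 c=45/37 d=-28/111
  seg 2: a=2 b=41/37 c=-39/37 d=13/111
S(11/4) = -875/296

Δ: Δ0=-1, Δ1=2, Δ2=-1
row 1: diag=10, rhs=18; c'=3/10, d'=9/5
row 2: denom=12−3·3/10=111/10; d'=(-18−3·9/5)/(111/10)=-78/37
back: M2=-78/37
back: M1=9/5−3/10·-78/37=90/37
M: M0=0, M1=90/37, M2=-78/37, M3=0
seg 0: a=-2, c=M0/2=0, d=(M1−M0)/(6·2)=15/74, b=Δ0−h0·(2M0+M1)/6=-67/37
seg 1: a=-4, c=M1/2=45/37, d=(M2−M1)/(6·3)=-28/111, b=Δ1−h1·(2M1+M2)/6=23/37
seg 2: a=2, c=M2/2=-39/37, d=(M3−M2)/(6·3)=13/111, b=Δ2−h2·(2M2+M3)/6=41/37
t_q=11/4 → seg 1, τ=3/4; S=-4+23/37·τ+45/37·τ²+-28/111·τ³=-875/296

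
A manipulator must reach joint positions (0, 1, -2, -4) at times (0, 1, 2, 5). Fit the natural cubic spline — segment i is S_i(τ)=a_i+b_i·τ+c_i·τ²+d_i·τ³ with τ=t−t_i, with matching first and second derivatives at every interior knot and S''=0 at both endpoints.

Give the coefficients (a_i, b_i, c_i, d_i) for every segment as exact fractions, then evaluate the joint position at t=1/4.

  seg 0: a=0 b=196/93 c=0 d=-103/93
  seg 1: a=1 b=-113/93 c=-103/31 d=143/93
  seg 2: a=-2 b=-302/93 c=40/31 d=-40/279
S(1/4) = 1011/1984

Δ: Δ0=1, Δ1=-3, Δ2=-2/3
row 1: diag=4, rhs=-24; c'=1/4, d'=-6
row 2: denom=8−1·1/4=31/4; d'=(14−1·-6)/(31/4)=80/31
back: M2=80/31
back: M1=-6−1/4·80/31=-206/31
M: M0=0, M1=-206/31, M2=80/31, M3=0
seg 0: a=0, c=M0/2=0, d=(M1−M0)/(6·1)=-103/93, b=Δ0−h0·(2M0+M1)/6=196/93
seg 1: a=1, c=M1/2=-103/31, d=(M2−M1)/(6·1)=143/93, b=Δ1−h1·(2M1+M2)/6=-113/93
seg 2: a=-2, c=M2/2=40/31, d=(M3−M2)/(6·3)=-40/279, b=Δ2−h2·(2M2+M3)/6=-302/93
t_q=1/4 → seg 0, τ=1/4; S=0+196/93·τ+0·τ²+-103/93·τ³=1011/1984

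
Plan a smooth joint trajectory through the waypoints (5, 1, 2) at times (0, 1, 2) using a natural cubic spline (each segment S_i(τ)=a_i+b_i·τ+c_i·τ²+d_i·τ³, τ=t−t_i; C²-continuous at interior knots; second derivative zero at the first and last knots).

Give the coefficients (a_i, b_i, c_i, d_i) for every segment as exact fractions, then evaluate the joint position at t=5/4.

  seg 0: a=5 b=-21/4 c=0 d=5/4
  seg 1: a=1 b=-3/2 c=15/4 d=-5/4
S(5/4) = 215/256

Δ: Δ0=-4, Δ1=1
row 1: diag=4, rhs=30; c'=1/4, d'=15/2
back: M1=15/2
M: M0=0, M1=15/2, M2=0
seg 0: a=5, c=M0/2=0, d=(M1−M0)/(6·1)=5/4, b=Δ0−h0·(2M0+M1)/6=-21/4
seg 1: a=1, c=M1/2=15/4, d=(M2−M1)/(6·1)=-5/4, b=Δ1−h1·(2M1+M2)/6=-3/2
t_q=5/4 → seg 1, τ=1/4; S=1+-3/2·τ+15/4·τ²+-5/4·τ³=215/256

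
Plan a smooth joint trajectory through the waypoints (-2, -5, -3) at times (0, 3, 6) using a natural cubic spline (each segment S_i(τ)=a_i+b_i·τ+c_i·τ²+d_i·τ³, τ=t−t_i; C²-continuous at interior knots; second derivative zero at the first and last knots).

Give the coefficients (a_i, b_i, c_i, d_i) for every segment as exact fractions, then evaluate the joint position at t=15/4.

Δ: Δ0=-1, Δ1=2/3
row 1: diag=12, rhs=10; c'=1/4, d'=5/6
back: M1=5/6
M: M0=0, M1=5/6, M2=0
seg 0: a=-2, c=M0/2=0, d=(M1−M0)/(6·3)=5/108, b=Δ0−h0·(2M0+M1)/6=-17/12
seg 1: a=-5, c=M1/2=5/12, d=(M2−M1)/(6·3)=-5/108, b=Δ1−h1·(2M1+M2)/6=-1/6
t_q=15/4 → seg 1, τ=3/4; S=-5+-1/6·τ+5/12·τ²+-5/108·τ³=-1257/256

  seg 0: a=-2 b=-17/12 c=0 d=5/108
  seg 1: a=-5 b=-1/6 c=5/12 d=-5/108
S(15/4) = -1257/256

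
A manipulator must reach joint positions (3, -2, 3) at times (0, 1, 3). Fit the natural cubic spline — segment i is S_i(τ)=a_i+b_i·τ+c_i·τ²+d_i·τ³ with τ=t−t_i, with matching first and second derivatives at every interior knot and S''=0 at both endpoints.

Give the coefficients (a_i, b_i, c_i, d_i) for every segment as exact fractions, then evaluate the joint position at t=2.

Δ: Δ0=-5, Δ1=5/2
row 1: diag=6, rhs=45; c'=1/3, d'=15/2
back: M1=15/2
M: M0=0, M1=15/2, M2=0
seg 0: a=3, c=M0/2=0, d=(M1−M0)/(6·1)=5/4, b=Δ0−h0·(2M0+M1)/6=-25/4
seg 1: a=-2, c=M1/2=15/4, d=(M2−M1)/(6·2)=-5/8, b=Δ1−h1·(2M1+M2)/6=-5/2
t_q=2 → seg 1, τ=1; S=-2+-5/2·τ+15/4·τ²+-5/8·τ³=-11/8

  seg 0: a=3 b=-25/4 c=0 d=5/4
  seg 1: a=-2 b=-5/2 c=15/4 d=-5/8
S(2) = -11/8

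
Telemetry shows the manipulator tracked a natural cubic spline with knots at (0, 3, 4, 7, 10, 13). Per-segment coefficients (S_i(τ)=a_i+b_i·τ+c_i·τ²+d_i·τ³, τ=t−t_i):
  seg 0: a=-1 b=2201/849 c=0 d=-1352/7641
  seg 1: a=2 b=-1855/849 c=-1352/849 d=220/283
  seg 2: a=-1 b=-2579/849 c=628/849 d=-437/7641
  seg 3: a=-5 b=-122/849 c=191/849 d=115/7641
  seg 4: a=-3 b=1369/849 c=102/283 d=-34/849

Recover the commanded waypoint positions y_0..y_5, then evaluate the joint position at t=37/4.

y_0 = S_0(0) = a_0 = -1
y_1 = S_1(0) = a_1 = 2
y_2 = S_2(0) = a_2 = -1
y_3 = S_3(0) = a_3 = -5
y_4 = S_4(0) = a_4 = -3
y_5 = S_4(3) = 4
t_q=37/4 is in segment 3 (τ=9/4); S_3(τ)=-72683/18112

y_0=-1 y_1=2 y_2=-1 y_3=-5 y_4=-3 y_5=4
S(37/4) = -72683/18112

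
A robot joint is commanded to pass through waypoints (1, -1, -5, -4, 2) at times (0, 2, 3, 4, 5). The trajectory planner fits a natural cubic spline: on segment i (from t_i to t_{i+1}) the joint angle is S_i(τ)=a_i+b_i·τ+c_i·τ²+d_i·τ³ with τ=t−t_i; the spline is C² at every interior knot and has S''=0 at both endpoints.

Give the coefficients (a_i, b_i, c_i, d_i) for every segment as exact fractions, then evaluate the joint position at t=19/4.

Δ: Δ0=-1, Δ1=-4, Δ2=1, Δ3=6
row 1: diag=6, rhs=-18; c'=1/6, d'=-3
row 2: denom=4−1·1/6=23/6; d'=(30−1·-3)/(23/6)=198/23
row 3: denom=4−1·6/23=86/23; d'=(30−1·198/23)/(86/23)=246/43
back: M3=246/43
back: M2=198/23−6/23·246/43=306/43
back: M1=-3−1/6·306/43=-180/43
M: M0=0, M1=-180/43, M2=306/43, M3=246/43, M4=0
seg 0: a=1, c=M0/2=0, d=(M1−M0)/(6·2)=-15/43, b=Δ0−h0·(2M0+M1)/6=17/43
seg 1: a=-1, c=M1/2=-90/43, d=(M2−M1)/(6·1)=81/43, b=Δ1−h1·(2M1+M2)/6=-163/43
seg 2: a=-5, c=M2/2=153/43, d=(M3−M2)/(6·1)=-10/43, b=Δ2−h2·(2M2+M3)/6=-100/43
seg 3: a=-4, c=M3/2=123/43, d=(M4−M3)/(6·1)=-41/43, b=Δ3−h3·(2M3+M4)/6=176/43
t_q=19/4 → seg 3, τ=3/4; S=-4+176/43·τ+123/43·τ²+-41/43·τ³=761/2752

  seg 0: a=1 b=17/43 c=0 d=-15/43
  seg 1: a=-1 b=-163/43 c=-90/43 d=81/43
  seg 2: a=-5 b=-100/43 c=153/43 d=-10/43
  seg 3: a=-4 b=176/43 c=123/43 d=-41/43
S(19/4) = 761/2752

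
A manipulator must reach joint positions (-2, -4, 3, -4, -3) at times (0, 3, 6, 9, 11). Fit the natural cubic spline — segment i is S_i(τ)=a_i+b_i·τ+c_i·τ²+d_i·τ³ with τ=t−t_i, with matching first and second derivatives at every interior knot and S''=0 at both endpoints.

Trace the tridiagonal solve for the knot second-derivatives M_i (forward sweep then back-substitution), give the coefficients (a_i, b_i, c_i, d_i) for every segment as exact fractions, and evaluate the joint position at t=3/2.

Δ: Δ0=-2/3, Δ1=7/3, Δ2=-7/3, Δ3=1/2
row 1: diag=12, rhs=18; c'=1/4, d'=3/2
row 2: denom=12−3·1/4=45/4; d'=(-28−3·3/2)/(45/4)=-26/9
row 3: denom=10−3·4/15=46/5; d'=(17−3·-26/9)/(46/5)=385/138
back: M3=385/138
back: M2=-26/9−4/15·385/138=-752/207
back: M1=3/2−1/4·-752/207=997/414
M: M0=0, M1=997/414, M2=-752/207, M3=385/138, M4=0
seg 0: a=-2, c=M0/2=0, d=(M1−M0)/(6·3)=997/7452, b=Δ0−h0·(2M0+M1)/6=-1549/828
seg 1: a=-4, c=M1/2=997/828, d=(M2−M1)/(6·3)=-2501/7452, b=Δ1−h1·(2M1+M2)/6=721/414
seg 2: a=3, c=M2/2=-376/207, d=(M3−M2)/(6·3)=2659/7452, b=Δ2−h2·(2M2+M3)/6=-79/828
seg 3: a=-4, c=M3/2=385/276, d=(M4−M3)/(6·2)=-385/1656, b=Δ3−h3·(2M3+M4)/6=-563/414
t_q=3/2 → seg 0, τ=3/2; S=-2+-1549/828·τ+0·τ²+997/7452·τ³=-3205/736

  seg 0: a=-2 b=-1549/828 c=0 d=997/7452
  seg 1: a=-4 b=721/414 c=997/828 d=-2501/7452
  seg 2: a=3 b=-79/828 c=-376/207 d=2659/7452
  seg 3: a=-4 b=-563/414 c=385/276 d=-385/1656
S(3/2) = -3205/736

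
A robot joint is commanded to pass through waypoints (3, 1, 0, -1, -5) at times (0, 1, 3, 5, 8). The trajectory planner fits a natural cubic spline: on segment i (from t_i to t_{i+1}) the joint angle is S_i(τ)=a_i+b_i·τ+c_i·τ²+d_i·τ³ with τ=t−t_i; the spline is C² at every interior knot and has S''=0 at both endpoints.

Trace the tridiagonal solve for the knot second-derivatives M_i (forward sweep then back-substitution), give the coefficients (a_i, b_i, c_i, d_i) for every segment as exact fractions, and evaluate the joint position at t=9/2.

  seg 0: a=3 b=-707/312 c=0 d=83/312
  seg 1: a=1 b=-229/156 c=83/104 d=-49/312
  seg 2: a=0 b=-25/156 c=-15/104 d=-1/78
  seg 3: a=-1 b=-139/156 c=-23/104 d=23/936
S(9/2) = -253/416

Δ: Δ0=-2, Δ1=-1/2, Δ2=-1/2, Δ3=-4/3
row 1: diag=6, rhs=9; c'=1/3, d'=3/2
row 2: denom=8−2·1/3=22/3; d'=(0−2·3/2)/(22/3)=-9/22
row 3: denom=10−2·3/11=104/11; d'=(-5−2·-9/22)/(104/11)=-23/52
back: M3=-23/52
back: M2=-9/22−3/11·-23/52=-15/52
back: M1=3/2−1/3·-15/52=83/52
M: M0=0, M1=83/52, M2=-15/52, M3=-23/52, M4=0
seg 0: a=3, c=M0/2=0, d=(M1−M0)/(6·1)=83/312, b=Δ0−h0·(2M0+M1)/6=-707/312
seg 1: a=1, c=M1/2=83/104, d=(M2−M1)/(6·2)=-49/312, b=Δ1−h1·(2M1+M2)/6=-229/156
seg 2: a=0, c=M2/2=-15/104, d=(M3−M2)/(6·2)=-1/78, b=Δ2−h2·(2M2+M3)/6=-25/156
seg 3: a=-1, c=M3/2=-23/104, d=(M4−M3)/(6·3)=23/936, b=Δ3−h3·(2M3+M4)/6=-139/156
t_q=9/2 → seg 2, τ=3/2; S=0+-25/156·τ+-15/104·τ²+-1/78·τ³=-253/416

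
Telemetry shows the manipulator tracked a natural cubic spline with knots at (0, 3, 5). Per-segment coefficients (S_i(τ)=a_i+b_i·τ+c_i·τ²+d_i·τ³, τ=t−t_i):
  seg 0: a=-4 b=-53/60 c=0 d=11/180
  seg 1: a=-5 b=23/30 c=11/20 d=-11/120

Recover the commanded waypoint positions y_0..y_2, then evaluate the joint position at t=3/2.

y_0=-4 y_1=-5 y_2=-2
S(3/2) = -819/160

y_0 = S_0(0) = a_0 = -4
y_1 = S_1(0) = a_1 = -5
y_2 = S_1(2) = -2
t_q=3/2 is in segment 0 (τ=3/2); S_0(τ)=-819/160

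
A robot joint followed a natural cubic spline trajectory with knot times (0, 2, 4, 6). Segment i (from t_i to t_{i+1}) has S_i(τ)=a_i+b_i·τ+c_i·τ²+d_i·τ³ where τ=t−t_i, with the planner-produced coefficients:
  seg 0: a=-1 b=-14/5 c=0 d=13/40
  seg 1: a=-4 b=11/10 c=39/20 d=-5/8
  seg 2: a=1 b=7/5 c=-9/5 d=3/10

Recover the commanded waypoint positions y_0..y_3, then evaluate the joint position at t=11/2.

y_0 = S_0(0) = a_0 = -1
y_1 = S_1(0) = a_1 = -4
y_2 = S_2(0) = a_2 = 1
y_3 = S_2(2) = -1
t_q=11/2 is in segment 2 (τ=3/2); S_2(τ)=1/16

y_0=-1 y_1=-4 y_2=1 y_3=-1
S(11/2) = 1/16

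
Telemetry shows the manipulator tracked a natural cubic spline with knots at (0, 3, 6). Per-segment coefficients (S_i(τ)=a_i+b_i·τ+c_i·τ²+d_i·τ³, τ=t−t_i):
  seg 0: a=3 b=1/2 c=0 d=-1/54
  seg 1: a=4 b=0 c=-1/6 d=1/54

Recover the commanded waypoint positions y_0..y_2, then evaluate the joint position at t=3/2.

y_0=3 y_1=4 y_2=3
S(3/2) = 59/16

y_0 = S_0(0) = a_0 = 3
y_1 = S_1(0) = a_1 = 4
y_2 = S_1(3) = 3
t_q=3/2 is in segment 0 (τ=3/2); S_0(τ)=59/16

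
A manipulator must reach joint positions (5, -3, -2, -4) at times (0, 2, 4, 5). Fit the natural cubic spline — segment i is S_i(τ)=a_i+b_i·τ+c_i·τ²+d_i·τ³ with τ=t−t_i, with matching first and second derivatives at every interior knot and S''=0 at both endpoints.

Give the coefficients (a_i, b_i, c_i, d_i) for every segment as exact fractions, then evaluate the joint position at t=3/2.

  seg 0: a=5 b=-60/11 c=0 d=4/11
  seg 1: a=-3 b=-12/11 c=24/11 d=-61/88
  seg 2: a=-2 b=-15/22 c=-87/44 d=29/44
S(3/2) = -43/22

Δ: Δ0=-4, Δ1=1/2, Δ2=-2
row 1: diag=8, rhs=27; c'=1/4, d'=27/8
row 2: denom=6−2·1/4=11/2; d'=(-15−2·27/8)/(11/2)=-87/22
back: M2=-87/22
back: M1=27/8−1/4·-87/22=48/11
M: M0=0, M1=48/11, M2=-87/22, M3=0
seg 0: a=5, c=M0/2=0, d=(M1−M0)/(6·2)=4/11, b=Δ0−h0·(2M0+M1)/6=-60/11
seg 1: a=-3, c=M1/2=24/11, d=(M2−M1)/(6·2)=-61/88, b=Δ1−h1·(2M1+M2)/6=-12/11
seg 2: a=-2, c=M2/2=-87/44, d=(M3−M2)/(6·1)=29/44, b=Δ2−h2·(2M2+M3)/6=-15/22
t_q=3/2 → seg 0, τ=3/2; S=5+-60/11·τ+0·τ²+4/11·τ³=-43/22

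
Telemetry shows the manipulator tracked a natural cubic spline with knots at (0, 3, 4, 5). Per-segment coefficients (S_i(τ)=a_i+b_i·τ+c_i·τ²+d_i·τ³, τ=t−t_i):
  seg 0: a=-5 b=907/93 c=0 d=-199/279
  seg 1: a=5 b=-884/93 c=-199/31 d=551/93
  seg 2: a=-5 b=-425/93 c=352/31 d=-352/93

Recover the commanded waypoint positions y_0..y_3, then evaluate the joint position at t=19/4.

y_0 = S_0(0) = a_0 = -5
y_1 = S_1(0) = a_1 = 5
y_2 = S_2(0) = a_2 = -5
y_3 = S_2(1) = -2
t_q=19/4 is in segment 2 (τ=3/4); S_2(τ)=-451/124

y_0=-5 y_1=5 y_2=-5 y_3=-2
S(19/4) = -451/124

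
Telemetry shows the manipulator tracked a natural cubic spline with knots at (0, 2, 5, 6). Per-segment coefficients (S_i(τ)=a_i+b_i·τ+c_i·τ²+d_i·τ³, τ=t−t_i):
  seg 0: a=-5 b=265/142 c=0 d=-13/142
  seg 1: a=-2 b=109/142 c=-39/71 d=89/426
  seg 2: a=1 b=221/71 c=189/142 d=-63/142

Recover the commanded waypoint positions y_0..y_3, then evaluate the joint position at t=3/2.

y_0 = S_0(0) = a_0 = -5
y_1 = S_1(0) = a_1 = -2
y_2 = S_2(0) = a_2 = 1
y_3 = S_2(1) = 5
t_q=3/2 is in segment 0 (τ=3/2); S_0(τ)=-2851/1136

y_0=-5 y_1=-2 y_2=1 y_3=5
S(3/2) = -2851/1136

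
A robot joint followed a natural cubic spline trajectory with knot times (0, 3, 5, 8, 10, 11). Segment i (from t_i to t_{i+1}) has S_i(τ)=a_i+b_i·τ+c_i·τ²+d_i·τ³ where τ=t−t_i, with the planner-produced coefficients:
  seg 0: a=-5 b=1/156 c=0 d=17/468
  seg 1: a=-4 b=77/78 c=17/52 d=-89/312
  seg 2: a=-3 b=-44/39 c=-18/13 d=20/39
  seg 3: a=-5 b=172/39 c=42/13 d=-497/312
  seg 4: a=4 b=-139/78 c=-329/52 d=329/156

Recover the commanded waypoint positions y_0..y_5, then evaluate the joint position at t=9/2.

y_0=-5 y_1=-4 y_2=-3 y_3=-5 y_4=4 y_5=-2
S(9/2) = -2285/832

y_0 = S_0(0) = a_0 = -5
y_1 = S_1(0) = a_1 = -4
y_2 = S_2(0) = a_2 = -3
y_3 = S_3(0) = a_3 = -5
y_4 = S_4(0) = a_4 = 4
y_5 = S_4(1) = -2
t_q=9/2 is in segment 1 (τ=3/2); S_1(τ)=-2285/832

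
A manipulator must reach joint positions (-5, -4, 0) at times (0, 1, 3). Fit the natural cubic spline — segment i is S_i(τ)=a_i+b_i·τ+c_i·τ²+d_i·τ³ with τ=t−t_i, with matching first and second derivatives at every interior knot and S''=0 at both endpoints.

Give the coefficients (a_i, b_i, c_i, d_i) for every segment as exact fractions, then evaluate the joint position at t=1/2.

Δ: Δ0=1, Δ1=2
row 1: diag=6, rhs=6; c'=1/3, d'=1
back: M1=1
M: M0=0, M1=1, M2=0
seg 0: a=-5, c=M0/2=0, d=(M1−M0)/(6·1)=1/6, b=Δ0−h0·(2M0+M1)/6=5/6
seg 1: a=-4, c=M1/2=1/2, d=(M2−M1)/(6·2)=-1/12, b=Δ1−h1·(2M1+M2)/6=4/3
t_q=1/2 → seg 0, τ=1/2; S=-5+5/6·τ+0·τ²+1/6·τ³=-73/16

  seg 0: a=-5 b=5/6 c=0 d=1/6
  seg 1: a=-4 b=4/3 c=1/2 d=-1/12
S(1/2) = -73/16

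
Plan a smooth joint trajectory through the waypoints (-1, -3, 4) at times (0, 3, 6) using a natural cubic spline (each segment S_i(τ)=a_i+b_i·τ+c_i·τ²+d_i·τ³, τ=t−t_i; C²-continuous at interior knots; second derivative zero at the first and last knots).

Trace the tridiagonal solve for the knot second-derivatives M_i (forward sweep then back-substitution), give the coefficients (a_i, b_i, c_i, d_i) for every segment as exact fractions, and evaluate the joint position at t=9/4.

Δ: Δ0=-2/3, Δ1=7/3
row 1: diag=12, rhs=18; c'=1/4, d'=3/2
back: M1=3/2
M: M0=0, M1=3/2, M2=0
seg 0: a=-1, c=M0/2=0, d=(M1−M0)/(6·3)=1/12, b=Δ0−h0·(2M0+M1)/6=-17/12
seg 1: a=-3, c=M1/2=3/4, d=(M2−M1)/(6·3)=-1/12, b=Δ1−h1·(2M1+M2)/6=5/6
t_q=9/4 → seg 0, τ=9/4; S=-1+-17/12·τ+0·τ²+1/12·τ³=-829/256

  seg 0: a=-1 b=-17/12 c=0 d=1/12
  seg 1: a=-3 b=5/6 c=3/4 d=-1/12
S(9/4) = -829/256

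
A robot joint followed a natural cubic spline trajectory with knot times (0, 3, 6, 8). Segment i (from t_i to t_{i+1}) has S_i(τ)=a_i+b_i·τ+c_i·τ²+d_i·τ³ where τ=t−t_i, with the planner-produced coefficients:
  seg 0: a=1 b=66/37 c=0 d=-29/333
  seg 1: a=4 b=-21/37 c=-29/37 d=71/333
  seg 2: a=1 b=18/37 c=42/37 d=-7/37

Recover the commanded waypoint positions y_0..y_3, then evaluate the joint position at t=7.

y_0 = S_0(0) = a_0 = 1
y_1 = S_1(0) = a_1 = 4
y_2 = S_2(0) = a_2 = 1
y_3 = S_2(2) = 5
t_q=7 is in segment 2 (τ=1); S_2(τ)=90/37

y_0=1 y_1=4 y_2=1 y_3=5
S(7) = 90/37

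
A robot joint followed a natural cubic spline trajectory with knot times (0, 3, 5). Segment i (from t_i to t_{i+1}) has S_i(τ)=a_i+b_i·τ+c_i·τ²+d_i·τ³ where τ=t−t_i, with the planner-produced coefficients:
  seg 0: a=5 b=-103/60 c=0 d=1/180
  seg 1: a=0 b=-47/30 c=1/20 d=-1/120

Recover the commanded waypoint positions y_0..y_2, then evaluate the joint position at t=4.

y_0 = S_0(0) = a_0 = 5
y_1 = S_1(0) = a_1 = 0
y_2 = S_1(2) = -3
t_q=4 is in segment 1 (τ=1); S_1(τ)=-61/40

y_0=5 y_1=0 y_2=-3
S(4) = -61/40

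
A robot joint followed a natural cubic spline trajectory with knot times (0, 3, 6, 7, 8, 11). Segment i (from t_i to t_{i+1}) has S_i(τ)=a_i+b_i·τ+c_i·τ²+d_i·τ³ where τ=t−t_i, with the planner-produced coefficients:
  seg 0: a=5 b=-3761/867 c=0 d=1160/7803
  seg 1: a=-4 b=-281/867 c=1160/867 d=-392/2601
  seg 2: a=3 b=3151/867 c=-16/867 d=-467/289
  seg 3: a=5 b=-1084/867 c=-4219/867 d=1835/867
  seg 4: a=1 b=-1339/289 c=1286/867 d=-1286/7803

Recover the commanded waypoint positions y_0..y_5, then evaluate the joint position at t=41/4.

y_0 = S_0(0) = a_0 = 5
y_1 = S_1(0) = a_1 = -4
y_2 = S_2(0) = a_2 = 3
y_3 = S_3(0) = a_3 = 5
y_4 = S_4(0) = a_4 = 1
y_5 = S_4(3) = -4
t_q=41/4 is in segment 4 (τ=9/4); S_4(τ)=-35077/9248

y_0=5 y_1=-4 y_2=3 y_3=5 y_4=1 y_5=-4
S(41/4) = -35077/9248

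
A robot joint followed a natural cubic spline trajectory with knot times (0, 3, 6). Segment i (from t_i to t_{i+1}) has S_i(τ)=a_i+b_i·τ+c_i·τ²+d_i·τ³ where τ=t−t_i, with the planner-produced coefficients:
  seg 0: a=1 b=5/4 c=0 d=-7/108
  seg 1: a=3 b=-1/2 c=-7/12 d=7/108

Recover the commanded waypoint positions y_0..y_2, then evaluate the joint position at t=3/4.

y_0 = S_0(0) = a_0 = 1
y_1 = S_1(0) = a_1 = 3
y_2 = S_1(3) = -2
t_q=3/4 is in segment 0 (τ=3/4); S_0(τ)=489/256

y_0=1 y_1=3 y_2=-2
S(3/4) = 489/256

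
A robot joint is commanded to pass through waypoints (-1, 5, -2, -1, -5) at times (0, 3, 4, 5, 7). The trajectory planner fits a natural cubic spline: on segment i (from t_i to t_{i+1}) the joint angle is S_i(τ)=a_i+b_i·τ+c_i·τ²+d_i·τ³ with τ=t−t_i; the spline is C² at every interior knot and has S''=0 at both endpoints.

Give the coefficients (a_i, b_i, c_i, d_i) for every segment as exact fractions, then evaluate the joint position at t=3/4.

Δ: Δ0=2, Δ1=-7, Δ2=1, Δ3=-2
row 1: diag=8, rhs=-54; c'=1/8, d'=-27/4
row 2: denom=4−1·1/8=31/8; d'=(48−1·-27/4)/(31/8)=438/31
row 3: denom=6−1·8/31=178/31; d'=(-18−1·438/31)/(178/31)=-498/89
back: M3=-498/89
back: M2=438/31−8/31·-498/89=1386/89
back: M1=-27/4−1/8·1386/89=-774/89
M: M0=0, M1=-774/89, M2=1386/89, M3=-498/89, M4=0
seg 0: a=-1, c=M0/2=0, d=(M1−M0)/(6·3)=-43/89, b=Δ0−h0·(2M0+M1)/6=565/89
seg 1: a=5, c=M1/2=-387/89, d=(M2−M1)/(6·1)=360/89, b=Δ1−h1·(2M1+M2)/6=-596/89
seg 2: a=-2, c=M2/2=693/89, d=(M3−M2)/(6·1)=-314/89, b=Δ2−h2·(2M2+M3)/6=-290/89
seg 3: a=-1, c=M3/2=-249/89, d=(M4−M3)/(6·2)=83/178, b=Δ3−h3·(2M3+M4)/6=154/89
t_q=3/4 → seg 0, τ=3/4; S=-1+565/89·τ+0·τ²+-43/89·τ³=20263/5696

  seg 0: a=-1 b=565/89 c=0 d=-43/89
  seg 1: a=5 b=-596/89 c=-387/89 d=360/89
  seg 2: a=-2 b=-290/89 c=693/89 d=-314/89
  seg 3: a=-1 b=154/89 c=-249/89 d=83/178
S(3/4) = 20263/5696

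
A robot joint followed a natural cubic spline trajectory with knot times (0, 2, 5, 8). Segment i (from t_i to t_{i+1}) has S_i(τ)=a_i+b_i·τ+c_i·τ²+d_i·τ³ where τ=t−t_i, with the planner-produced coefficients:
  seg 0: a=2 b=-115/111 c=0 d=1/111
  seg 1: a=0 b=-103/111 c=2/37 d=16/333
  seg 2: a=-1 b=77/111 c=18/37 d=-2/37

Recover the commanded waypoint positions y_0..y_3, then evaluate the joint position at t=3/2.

y_0 = S_0(0) = a_0 = 2
y_1 = S_1(0) = a_1 = 0
y_2 = S_2(0) = a_2 = -1
y_3 = S_2(3) = 4
t_q=3/2 is in segment 0 (τ=3/2); S_0(τ)=141/296

y_0=2 y_1=0 y_2=-1 y_3=4
S(3/2) = 141/296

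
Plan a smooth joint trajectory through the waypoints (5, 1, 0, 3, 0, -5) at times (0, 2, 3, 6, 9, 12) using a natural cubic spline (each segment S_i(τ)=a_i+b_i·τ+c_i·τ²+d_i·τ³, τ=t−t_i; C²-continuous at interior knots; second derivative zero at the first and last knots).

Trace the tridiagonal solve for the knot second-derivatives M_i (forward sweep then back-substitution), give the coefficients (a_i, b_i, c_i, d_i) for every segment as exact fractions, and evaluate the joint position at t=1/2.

Δ: Δ0=-2, Δ1=-1, Δ2=1, Δ3=-1, Δ4=-5/3
row 1: diag=6, rhs=6; c'=1/6, d'=1
row 2: denom=8−1·1/6=47/6; d'=(12−1·1)/(47/6)=66/47
row 3: denom=12−3·18/47=510/47; d'=(-12−3·66/47)/(510/47)=-127/85
row 4: denom=12−3·47/170=1899/170; d'=(-4−3·-127/85)/(1899/170)=82/1899
back: M4=82/1899
back: M3=-127/85−47/170·82/1899=-2860/1899
back: M2=66/47−18/47·-2860/1899=418/211
back: M1=1−1/6·418/211=424/633
M: M0=0, M1=424/633, M2=418/211, M3=-2860/1899, M4=82/1899, M5=0
seg 0: a=5, c=M0/2=0, d=(M1−M0)/(6·2)=106/1899, b=Δ0−h0·(2M0+M1)/6=-4222/1899
seg 1: a=1, c=M1/2=212/633, d=(M2−M1)/(6·1)=415/1899, b=Δ1−h1·(2M1+M2)/6=-2950/1899
seg 2: a=0, c=M2/2=209/211, d=(M3−M2)/(6·3)=-3311/17091, b=Δ2−h2·(2M2+M3)/6=-433/1899
seg 3: a=3, c=M3/2=-1430/1899, d=(M4−M3)/(6·3)=1471/17091, b=Δ3−h3·(2M3+M4)/6=920/1899
seg 4: a=0, c=M4/2=41/1899, d=(M5−M4)/(6·3)=-41/17091, b=Δ4−h4·(2M4+M5)/6=-3247/1899
t_q=1/2 → seg 0, τ=1/2; S=5+-4222/1899·τ+0·τ²+106/1899·τ³=9863/2532

  seg 0: a=5 b=-4222/1899 c=0 d=106/1899
  seg 1: a=1 b=-2950/1899 c=212/633 d=415/1899
  seg 2: a=0 b=-433/1899 c=209/211 d=-3311/17091
  seg 3: a=3 b=920/1899 c=-1430/1899 d=1471/17091
  seg 4: a=0 b=-3247/1899 c=41/1899 d=-41/17091
S(1/2) = 9863/2532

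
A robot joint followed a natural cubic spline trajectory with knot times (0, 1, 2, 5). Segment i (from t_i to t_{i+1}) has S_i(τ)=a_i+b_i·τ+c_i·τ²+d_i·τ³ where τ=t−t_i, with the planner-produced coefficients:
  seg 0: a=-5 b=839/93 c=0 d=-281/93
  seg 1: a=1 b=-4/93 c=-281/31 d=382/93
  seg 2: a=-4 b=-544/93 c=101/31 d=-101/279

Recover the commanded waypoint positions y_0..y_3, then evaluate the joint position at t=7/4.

y_0 = S_0(0) = a_0 = -5
y_1 = S_1(0) = a_1 = 1
y_2 = S_2(0) = a_2 = -4
y_3 = S_2(3) = -2
t_q=7/4 is in segment 1 (τ=3/4); S_1(τ)=-2379/992

y_0=-5 y_1=1 y_2=-4 y_3=-2
S(7/4) = -2379/992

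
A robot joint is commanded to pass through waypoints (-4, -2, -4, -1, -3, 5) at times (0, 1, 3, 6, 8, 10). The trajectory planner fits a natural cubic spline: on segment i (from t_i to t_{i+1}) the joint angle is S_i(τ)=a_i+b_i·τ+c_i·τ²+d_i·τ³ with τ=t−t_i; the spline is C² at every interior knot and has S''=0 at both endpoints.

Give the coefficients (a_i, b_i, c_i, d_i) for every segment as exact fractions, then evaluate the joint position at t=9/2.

Δ: Δ0=2, Δ1=-1, Δ2=1, Δ3=-1, Δ4=4
row 1: diag=6, rhs=-18; c'=1/3, d'=-3
row 2: denom=10−2·1/3=28/3; d'=(12−2·-3)/(28/3)=27/14
row 3: denom=10−3·9/28=253/28; d'=(-12−3·27/14)/(253/28)=-498/253
row 4: denom=8−2·56/253=1912/253; d'=(30−2·-498/253)/(1912/253)=4293/956
back: M4=4293/956
back: M3=-498/253−56/253·4293/956=-708/239
back: M2=27/14−9/28·-708/239=1377/478
back: M1=-3−1/3·1377/478=-1893/478
M: M0=0, M1=-1893/478, M2=1377/478, M3=-708/239, M4=4293/956, M5=0
seg 0: a=-4, c=M0/2=0, d=(M1−M0)/(6·1)=-631/956, b=Δ0−h0·(2M0+M1)/6=2543/956
seg 1: a=-2, c=M1/2=-1893/956, d=(M2−M1)/(6·2)=545/956, b=Δ1−h1·(2M1+M2)/6=325/478
seg 2: a=-4, c=M2/2=1377/956, d=(M3−M2)/(6·3)=-931/2868, b=Δ2−h2·(2M2+M3)/6=-191/478
seg 3: a=-1, c=M3/2=-354/239, d=(M4−M3)/(6·2)=2375/3824, b=Δ3−h3·(2M3+M4)/6=-499/956
seg 4: a=-3, c=M4/2=4293/1912, d=(M5−M4)/(6·2)=-1431/3824, b=Δ4−h4·(2M4+M5)/6=481/478
t_q=9/2 → seg 2, τ=3/2; S=-4+-191/478·τ+1377/956·τ²+-931/2868·τ³=-18769/7648

  seg 0: a=-4 b=2543/956 c=0 d=-631/956
  seg 1: a=-2 b=325/478 c=-1893/956 d=545/956
  seg 2: a=-4 b=-191/478 c=1377/956 d=-931/2868
  seg 3: a=-1 b=-499/956 c=-354/239 d=2375/3824
  seg 4: a=-3 b=481/478 c=4293/1912 d=-1431/3824
S(9/2) = -18769/7648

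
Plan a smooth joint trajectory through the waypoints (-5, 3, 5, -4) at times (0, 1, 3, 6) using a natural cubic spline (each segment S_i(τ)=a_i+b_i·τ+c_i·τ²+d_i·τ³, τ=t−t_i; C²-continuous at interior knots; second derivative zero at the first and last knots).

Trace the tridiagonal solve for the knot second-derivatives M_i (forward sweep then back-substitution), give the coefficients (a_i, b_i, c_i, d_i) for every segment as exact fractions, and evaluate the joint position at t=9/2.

  seg 0: a=-5 b=255/28 c=0 d=-31/28
  seg 1: a=3 b=81/14 c=-93/28 d=13/28
  seg 2: a=5 b=-27/14 c=-15/28 d=5/84
S(9/2) = 247/224

Δ: Δ0=8, Δ1=1, Δ2=-3
row 1: diag=6, rhs=-42; c'=1/3, d'=-7
row 2: denom=10−2·1/3=28/3; d'=(-24−2·-7)/(28/3)=-15/14
back: M2=-15/14
back: M1=-7−1/3·-15/14=-93/14
M: M0=0, M1=-93/14, M2=-15/14, M3=0
seg 0: a=-5, c=M0/2=0, d=(M1−M0)/(6·1)=-31/28, b=Δ0−h0·(2M0+M1)/6=255/28
seg 1: a=3, c=M1/2=-93/28, d=(M2−M1)/(6·2)=13/28, b=Δ1−h1·(2M1+M2)/6=81/14
seg 2: a=5, c=M2/2=-15/28, d=(M3−M2)/(6·3)=5/84, b=Δ2−h2·(2M2+M3)/6=-27/14
t_q=9/2 → seg 2, τ=3/2; S=5+-27/14·τ+-15/28·τ²+5/84·τ³=247/224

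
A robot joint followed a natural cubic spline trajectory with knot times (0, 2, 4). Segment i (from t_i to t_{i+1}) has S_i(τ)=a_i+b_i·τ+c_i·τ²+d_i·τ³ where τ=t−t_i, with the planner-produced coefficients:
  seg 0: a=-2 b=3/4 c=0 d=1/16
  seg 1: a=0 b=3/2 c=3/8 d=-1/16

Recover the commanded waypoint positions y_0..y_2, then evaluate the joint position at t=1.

y_0 = S_0(0) = a_0 = -2
y_1 = S_1(0) = a_1 = 0
y_2 = S_1(2) = 4
t_q=1 is in segment 0 (τ=1); S_0(τ)=-19/16

y_0=-2 y_1=0 y_2=4
S(1) = -19/16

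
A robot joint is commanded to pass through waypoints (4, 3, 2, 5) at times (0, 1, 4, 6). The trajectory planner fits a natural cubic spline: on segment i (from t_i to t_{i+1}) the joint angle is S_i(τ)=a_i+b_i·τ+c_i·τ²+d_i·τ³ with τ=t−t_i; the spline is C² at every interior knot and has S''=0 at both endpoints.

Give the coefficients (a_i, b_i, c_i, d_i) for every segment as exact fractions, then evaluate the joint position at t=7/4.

  seg 0: a=4 b=-433/426 c=0 d=7/426
  seg 1: a=3 b=-206/213 c=7/142 d=23/426
  seg 2: a=2 b=335/426 c=38/71 d=-19/213
S(7/4) = 21131/9088

Δ: Δ0=-1, Δ1=-1/3, Δ2=3/2
row 1: diag=8, rhs=4; c'=3/8, d'=1/2
row 2: denom=10−3·3/8=71/8; d'=(11−3·1/2)/(71/8)=76/71
back: M2=76/71
back: M1=1/2−3/8·76/71=7/71
M: M0=0, M1=7/71, M2=76/71, M3=0
seg 0: a=4, c=M0/2=0, d=(M1−M0)/(6·1)=7/426, b=Δ0−h0·(2M0+M1)/6=-433/426
seg 1: a=3, c=M1/2=7/142, d=(M2−M1)/(6·3)=23/426, b=Δ1−h1·(2M1+M2)/6=-206/213
seg 2: a=2, c=M2/2=38/71, d=(M3−M2)/(6·2)=-19/213, b=Δ2−h2·(2M2+M3)/6=335/426
t_q=7/4 → seg 1, τ=3/4; S=3+-206/213·τ+7/142·τ²+23/426·τ³=21131/9088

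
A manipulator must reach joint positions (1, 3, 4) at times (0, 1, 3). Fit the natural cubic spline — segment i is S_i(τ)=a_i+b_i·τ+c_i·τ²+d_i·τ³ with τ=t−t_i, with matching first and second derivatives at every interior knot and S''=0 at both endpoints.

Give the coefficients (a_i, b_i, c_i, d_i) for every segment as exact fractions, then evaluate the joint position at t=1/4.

Δ: Δ0=2, Δ1=1/2
row 1: diag=6, rhs=-9; c'=1/3, d'=-3/2
back: M1=-3/2
M: M0=0, M1=-3/2, M2=0
seg 0: a=1, c=M0/2=0, d=(M1−M0)/(6·1)=-1/4, b=Δ0−h0·(2M0+M1)/6=9/4
seg 1: a=3, c=M1/2=-3/4, d=(M2−M1)/(6·2)=1/8, b=Δ1−h1·(2M1+M2)/6=3/2
t_q=1/4 → seg 0, τ=1/4; S=1+9/4·τ+0·τ²+-1/4·τ³=399/256

  seg 0: a=1 b=9/4 c=0 d=-1/4
  seg 1: a=3 b=3/2 c=-3/4 d=1/8
S(1/4) = 399/256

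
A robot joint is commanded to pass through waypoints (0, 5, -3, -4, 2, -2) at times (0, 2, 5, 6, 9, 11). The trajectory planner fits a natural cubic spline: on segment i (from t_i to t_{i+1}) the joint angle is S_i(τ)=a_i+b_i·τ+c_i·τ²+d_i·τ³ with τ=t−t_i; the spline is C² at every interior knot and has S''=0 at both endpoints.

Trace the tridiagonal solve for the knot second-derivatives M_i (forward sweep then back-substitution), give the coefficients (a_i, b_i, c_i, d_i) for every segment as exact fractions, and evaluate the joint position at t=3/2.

  seg 0: a=0 b=37153/9882 c=0 d=-1556/4941
  seg 1: a=5 b=-191/9882 c=-3112/1647 d=29855/88938
  seg 2: a=-3 b=-11329/4941 c=11183/9882 d=59/366
  seg 3: a=-4 b=4487/9882 c=7981/4941 d=-32609/88938
  seg 4: a=2 b=1216/4941 c=-5549/3294 d=5549/19764
S(3/2) = 30151/6588

Δ: Δ0=5/2, Δ1=-8/3, Δ2=-1, Δ3=2, Δ4=-2
row 1: diag=10, rhs=-31; c'=3/10, d'=-31/10
row 2: denom=8−3·3/10=71/10; d'=(10−3·-31/10)/(71/10)=193/71
row 3: denom=8−1·10/71=558/71; d'=(18−1·193/71)/(558/71)=35/18
row 4: denom=10−3·71/186=549/62; d'=(-24−3·35/18)/(549/62)=-5549/1647
back: M4=-5549/1647
back: M3=35/18−71/186·-5549/1647=15962/4941
back: M2=193/71−10/71·15962/4941=11183/4941
back: M1=-31/10−3/10·11183/4941=-6224/1647
M: M0=0, M1=-6224/1647, M2=11183/4941, M3=15962/4941, M4=-5549/1647, M5=0
seg 0: a=0, c=M0/2=0, d=(M1−M0)/(6·2)=-1556/4941, b=Δ0−h0·(2M0+M1)/6=37153/9882
seg 1: a=5, c=M1/2=-3112/1647, d=(M2−M1)/(6·3)=29855/88938, b=Δ1−h1·(2M1+M2)/6=-191/9882
seg 2: a=-3, c=M2/2=11183/9882, d=(M3−M2)/(6·1)=59/366, b=Δ2−h2·(2M2+M3)/6=-11329/4941
seg 3: a=-4, c=M3/2=7981/4941, d=(M4−M3)/(6·3)=-32609/88938, b=Δ3−h3·(2M3+M4)/6=4487/9882
seg 4: a=2, c=M4/2=-5549/3294, d=(M5−M4)/(6·2)=5549/19764, b=Δ4−h4·(2M4+M5)/6=1216/4941
t_q=3/2 → seg 0, τ=3/2; S=0+37153/9882·τ+0·τ²+-1556/4941·τ³=30151/6588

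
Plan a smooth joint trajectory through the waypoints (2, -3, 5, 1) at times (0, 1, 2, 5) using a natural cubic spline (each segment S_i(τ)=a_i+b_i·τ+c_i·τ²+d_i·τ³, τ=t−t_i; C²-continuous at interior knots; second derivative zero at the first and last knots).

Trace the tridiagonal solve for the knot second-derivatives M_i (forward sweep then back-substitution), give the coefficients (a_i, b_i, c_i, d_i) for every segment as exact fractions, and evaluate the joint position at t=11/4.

Δ: Δ0=-5, Δ1=8, Δ2=-4/3
row 1: diag=4, rhs=78; c'=1/4, d'=39/2
row 2: denom=8−1·1/4=31/4; d'=(-56−1·39/2)/(31/4)=-302/31
back: M2=-302/31
back: M1=39/2−1/4·-302/31=680/31
M: M0=0, M1=680/31, M2=-302/31, M3=0
seg 0: a=2, c=M0/2=0, d=(M1−M0)/(6·1)=340/93, b=Δ0−h0·(2M0+M1)/6=-805/93
seg 1: a=-3, c=M1/2=340/31, d=(M2−M1)/(6·1)=-491/93, b=Δ1−h1·(2M1+M2)/6=215/93
seg 2: a=5, c=M2/2=-151/31, d=(M3−M2)/(6·3)=151/279, b=Δ2−h2·(2M2+M3)/6=782/93
t_q=11/4 → seg 2, τ=3/4; S=5+782/93·τ+-151/31·τ²+151/279·τ³=17449/1984

  seg 0: a=2 b=-805/93 c=0 d=340/93
  seg 1: a=-3 b=215/93 c=340/31 d=-491/93
  seg 2: a=5 b=782/93 c=-151/31 d=151/279
S(11/4) = 17449/1984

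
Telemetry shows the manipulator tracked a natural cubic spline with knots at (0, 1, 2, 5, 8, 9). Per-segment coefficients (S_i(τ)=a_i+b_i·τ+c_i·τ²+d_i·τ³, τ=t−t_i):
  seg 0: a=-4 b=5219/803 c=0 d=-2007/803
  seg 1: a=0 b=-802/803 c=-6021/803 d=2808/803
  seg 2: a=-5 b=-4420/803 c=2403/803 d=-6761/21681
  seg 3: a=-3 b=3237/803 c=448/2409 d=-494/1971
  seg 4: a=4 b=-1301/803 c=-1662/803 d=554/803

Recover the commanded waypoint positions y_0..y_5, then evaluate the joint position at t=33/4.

y_0 = S_0(0) = a_0 = -4
y_1 = S_1(0) = a_1 = 0
y_2 = S_2(0) = a_2 = -5
y_3 = S_3(0) = a_3 = -3
y_4 = S_4(0) = a_4 = 4
y_5 = S_4(1) = 1
t_q=33/4 is in segment 4 (τ=1/4); S_4(τ)=89329/25696

y_0=-4 y_1=0 y_2=-5 y_3=-3 y_4=4 y_5=1
S(33/4) = 89329/25696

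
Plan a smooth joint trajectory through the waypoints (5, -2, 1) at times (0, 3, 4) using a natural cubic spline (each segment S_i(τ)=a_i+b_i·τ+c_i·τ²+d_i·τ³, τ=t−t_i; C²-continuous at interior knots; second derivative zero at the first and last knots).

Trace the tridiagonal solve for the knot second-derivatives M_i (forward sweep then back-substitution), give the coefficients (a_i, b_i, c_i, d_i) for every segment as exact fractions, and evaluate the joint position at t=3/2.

  seg 0: a=5 b=-13/3 c=0 d=2/9
  seg 1: a=-2 b=5/3 c=2 d=-2/3
S(3/2) = -3/4

Δ: Δ0=-7/3, Δ1=3
row 1: diag=8, rhs=32; c'=1/8, d'=4
back: M1=4
M: M0=0, M1=4, M2=0
seg 0: a=5, c=M0/2=0, d=(M1−M0)/(6·3)=2/9, b=Δ0−h0·(2M0+M1)/6=-13/3
seg 1: a=-2, c=M1/2=2, d=(M2−M1)/(6·1)=-2/3, b=Δ1−h1·(2M1+M2)/6=5/3
t_q=3/2 → seg 0, τ=3/2; S=5+-13/3·τ+0·τ²+2/9·τ³=-3/4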